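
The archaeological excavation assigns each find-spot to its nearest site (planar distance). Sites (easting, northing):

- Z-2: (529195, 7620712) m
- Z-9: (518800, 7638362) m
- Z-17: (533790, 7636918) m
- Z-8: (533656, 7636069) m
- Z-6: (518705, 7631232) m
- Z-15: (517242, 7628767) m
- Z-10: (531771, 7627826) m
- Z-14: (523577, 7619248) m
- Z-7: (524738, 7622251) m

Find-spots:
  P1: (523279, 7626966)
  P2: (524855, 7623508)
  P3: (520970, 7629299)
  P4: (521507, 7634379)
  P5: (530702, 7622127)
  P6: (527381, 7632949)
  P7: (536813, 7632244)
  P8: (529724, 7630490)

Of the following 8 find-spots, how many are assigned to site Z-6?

P1 → Z-7
P2 → Z-7
P3 → Z-6
P4 → Z-6
P5 → Z-2
P6 → Z-10
P7 → Z-8
P8 → Z-10
2 of the 8 go to Z-6.

2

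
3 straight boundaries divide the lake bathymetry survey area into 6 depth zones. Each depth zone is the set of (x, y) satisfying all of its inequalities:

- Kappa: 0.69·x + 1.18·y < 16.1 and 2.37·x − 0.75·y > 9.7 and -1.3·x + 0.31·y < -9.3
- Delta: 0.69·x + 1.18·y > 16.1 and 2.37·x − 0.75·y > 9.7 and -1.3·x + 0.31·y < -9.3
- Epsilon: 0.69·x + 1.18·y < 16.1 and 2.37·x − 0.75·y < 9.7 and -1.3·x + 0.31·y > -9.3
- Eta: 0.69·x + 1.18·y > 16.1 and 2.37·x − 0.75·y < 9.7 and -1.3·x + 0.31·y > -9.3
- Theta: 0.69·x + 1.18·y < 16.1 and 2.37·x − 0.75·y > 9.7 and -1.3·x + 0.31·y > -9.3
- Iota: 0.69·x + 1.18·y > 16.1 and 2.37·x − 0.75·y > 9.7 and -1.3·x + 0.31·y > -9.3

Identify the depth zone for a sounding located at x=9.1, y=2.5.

0.69·9.1 + 1.18·2.5 = 9.229, which is < 16.1
2.37·9.1 − 0.75·2.5 = 19.692, which is > 9.7
-1.3·9.1 + 0.31·2.5 = -11.055, which is < -9.3
This sign pattern matches Kappa.

Kappa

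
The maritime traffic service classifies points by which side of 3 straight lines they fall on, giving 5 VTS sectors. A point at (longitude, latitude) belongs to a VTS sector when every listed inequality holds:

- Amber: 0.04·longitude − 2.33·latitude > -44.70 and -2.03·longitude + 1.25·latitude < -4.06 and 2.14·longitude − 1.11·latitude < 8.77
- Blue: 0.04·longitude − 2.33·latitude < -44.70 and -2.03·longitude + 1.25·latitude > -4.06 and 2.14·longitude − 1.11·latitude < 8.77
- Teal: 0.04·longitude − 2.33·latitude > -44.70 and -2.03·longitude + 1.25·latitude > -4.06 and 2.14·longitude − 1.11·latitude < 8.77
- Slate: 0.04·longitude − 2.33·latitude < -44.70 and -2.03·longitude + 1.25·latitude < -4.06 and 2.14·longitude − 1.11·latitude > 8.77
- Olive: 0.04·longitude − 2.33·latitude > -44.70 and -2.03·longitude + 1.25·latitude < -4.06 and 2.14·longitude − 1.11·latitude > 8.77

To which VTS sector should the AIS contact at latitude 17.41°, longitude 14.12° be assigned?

0.04·14.12 − 2.33·17.41 = -40.001, which is > -44.70
-2.03·14.12 + 1.25·17.41 = -6.901, which is < -4.06
2.14·14.12 − 1.11·17.41 = 10.892, which is > 8.77
This sign pattern matches Olive.

Olive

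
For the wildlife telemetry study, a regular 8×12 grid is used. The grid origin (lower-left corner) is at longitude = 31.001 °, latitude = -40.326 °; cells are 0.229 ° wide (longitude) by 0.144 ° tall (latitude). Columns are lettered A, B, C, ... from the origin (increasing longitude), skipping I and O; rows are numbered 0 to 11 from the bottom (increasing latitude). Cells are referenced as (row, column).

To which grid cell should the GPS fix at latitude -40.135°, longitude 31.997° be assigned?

Column index: ⌊(31.997 − 31.001) / 0.229⌋ = ⌊4.349⌋ = 4 → column E
Row offset from origin: ⌊(-40.135 − -40.326) / 0.144⌋ = ⌊1.326⌋ = 1 → row 1

(1, E)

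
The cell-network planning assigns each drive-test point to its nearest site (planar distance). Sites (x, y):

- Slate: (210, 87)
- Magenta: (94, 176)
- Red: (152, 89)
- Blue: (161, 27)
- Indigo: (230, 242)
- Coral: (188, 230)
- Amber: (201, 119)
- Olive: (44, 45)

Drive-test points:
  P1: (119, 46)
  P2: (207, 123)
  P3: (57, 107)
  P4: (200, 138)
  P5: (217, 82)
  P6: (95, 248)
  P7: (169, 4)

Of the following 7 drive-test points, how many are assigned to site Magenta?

1

P1 → Blue
P2 → Amber
P3 → Olive
P4 → Amber
P5 → Slate
P6 → Magenta
P7 → Blue
1 of the 7 goes to Magenta.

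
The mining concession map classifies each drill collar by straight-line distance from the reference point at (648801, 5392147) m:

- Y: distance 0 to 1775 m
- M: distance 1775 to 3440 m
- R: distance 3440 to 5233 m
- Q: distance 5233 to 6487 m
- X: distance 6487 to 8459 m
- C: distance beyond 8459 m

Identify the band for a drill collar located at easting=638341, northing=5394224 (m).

Distance = √((638341−648801)² + (5394224−5392147)²) = √(109411600.000 + 4313929.000) = 10664.217 m.
8459 ≤ 10664.217 < ∞ → C.

C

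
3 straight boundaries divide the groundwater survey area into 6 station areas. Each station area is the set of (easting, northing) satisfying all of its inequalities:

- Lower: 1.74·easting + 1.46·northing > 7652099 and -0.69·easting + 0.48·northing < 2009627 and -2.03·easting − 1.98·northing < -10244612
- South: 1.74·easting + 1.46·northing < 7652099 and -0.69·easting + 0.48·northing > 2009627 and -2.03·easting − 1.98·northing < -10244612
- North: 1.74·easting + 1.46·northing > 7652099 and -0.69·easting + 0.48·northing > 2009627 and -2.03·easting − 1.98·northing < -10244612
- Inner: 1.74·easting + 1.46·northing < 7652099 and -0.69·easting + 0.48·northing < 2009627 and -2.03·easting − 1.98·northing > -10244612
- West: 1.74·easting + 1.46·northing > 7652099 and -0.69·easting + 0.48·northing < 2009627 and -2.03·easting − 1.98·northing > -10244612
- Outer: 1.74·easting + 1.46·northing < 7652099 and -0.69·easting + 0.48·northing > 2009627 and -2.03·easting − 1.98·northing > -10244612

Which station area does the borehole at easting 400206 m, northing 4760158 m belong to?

1.74·400206 + 1.46·4760158 = 7646189.120, which is < 7652099
-0.69·400206 + 0.48·4760158 = 2008733.700, which is < 2009627
-2.03·400206 − 1.98·4760158 = -10237531.020, which is > -10244612
This sign pattern matches Inner.

Inner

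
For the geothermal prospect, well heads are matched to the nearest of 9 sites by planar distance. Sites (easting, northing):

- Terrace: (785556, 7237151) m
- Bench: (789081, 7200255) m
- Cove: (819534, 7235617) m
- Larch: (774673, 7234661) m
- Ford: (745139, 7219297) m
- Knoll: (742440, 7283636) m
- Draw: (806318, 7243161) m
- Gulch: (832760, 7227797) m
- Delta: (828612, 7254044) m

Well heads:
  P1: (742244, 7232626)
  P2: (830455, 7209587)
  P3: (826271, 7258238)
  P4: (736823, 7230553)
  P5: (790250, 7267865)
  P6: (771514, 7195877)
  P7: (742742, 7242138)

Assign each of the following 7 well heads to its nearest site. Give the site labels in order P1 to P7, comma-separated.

P1 → Ford (d²=186043266.00)
P2 → Gulch (d²=336917125.00)
P3 → Delta (d²=23069917.00)
P4 → Ford (d²=195853392.00)
P5 → Draw (d²=868468240.00)
P6 → Bench (d²=327766373.00)
P7 → Ford (d²=527456890.00)

Ford, Gulch, Delta, Ford, Draw, Bench, Ford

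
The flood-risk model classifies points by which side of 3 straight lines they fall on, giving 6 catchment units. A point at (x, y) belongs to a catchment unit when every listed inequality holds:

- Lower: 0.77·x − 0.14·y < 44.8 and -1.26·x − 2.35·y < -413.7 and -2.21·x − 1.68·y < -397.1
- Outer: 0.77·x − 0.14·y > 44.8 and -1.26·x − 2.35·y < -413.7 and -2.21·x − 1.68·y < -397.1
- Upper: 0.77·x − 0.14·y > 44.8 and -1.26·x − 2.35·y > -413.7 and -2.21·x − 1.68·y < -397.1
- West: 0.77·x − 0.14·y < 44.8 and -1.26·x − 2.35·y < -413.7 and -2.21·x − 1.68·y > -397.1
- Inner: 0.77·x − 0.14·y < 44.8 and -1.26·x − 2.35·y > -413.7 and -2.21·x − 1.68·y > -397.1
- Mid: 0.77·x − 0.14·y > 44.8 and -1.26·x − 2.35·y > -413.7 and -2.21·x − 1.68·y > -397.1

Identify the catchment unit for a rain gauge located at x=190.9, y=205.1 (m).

Outer

0.77·190.9 − 0.14·205.1 = 118.279, which is > 44.8
-1.26·190.9 − 2.35·205.1 = -722.519, which is < -413.7
-2.21·190.9 − 1.68·205.1 = -766.457, which is < -397.1
This sign pattern matches Outer.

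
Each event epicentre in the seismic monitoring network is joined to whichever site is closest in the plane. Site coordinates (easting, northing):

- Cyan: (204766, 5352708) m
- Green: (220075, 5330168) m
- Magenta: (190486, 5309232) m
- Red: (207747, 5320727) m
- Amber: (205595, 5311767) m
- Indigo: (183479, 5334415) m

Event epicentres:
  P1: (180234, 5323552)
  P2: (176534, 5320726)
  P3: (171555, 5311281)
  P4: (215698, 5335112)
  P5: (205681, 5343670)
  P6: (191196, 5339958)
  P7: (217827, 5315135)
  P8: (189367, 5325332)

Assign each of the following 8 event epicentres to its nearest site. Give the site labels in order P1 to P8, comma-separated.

Indigo, Indigo, Magenta, Green, Cyan, Indigo, Red, Indigo

P1 → Indigo (d²=128534794.00)
P2 → Indigo (d²=235621746.00)
P3 → Magenta (d²=362581162.00)
P4 → Green (d²=43601265.00)
P5 → Cyan (d²=82522669.00)
P6 → Indigo (d²=90276938.00)
P7 → Red (d²=132876864.00)
P8 → Indigo (d²=117169433.00)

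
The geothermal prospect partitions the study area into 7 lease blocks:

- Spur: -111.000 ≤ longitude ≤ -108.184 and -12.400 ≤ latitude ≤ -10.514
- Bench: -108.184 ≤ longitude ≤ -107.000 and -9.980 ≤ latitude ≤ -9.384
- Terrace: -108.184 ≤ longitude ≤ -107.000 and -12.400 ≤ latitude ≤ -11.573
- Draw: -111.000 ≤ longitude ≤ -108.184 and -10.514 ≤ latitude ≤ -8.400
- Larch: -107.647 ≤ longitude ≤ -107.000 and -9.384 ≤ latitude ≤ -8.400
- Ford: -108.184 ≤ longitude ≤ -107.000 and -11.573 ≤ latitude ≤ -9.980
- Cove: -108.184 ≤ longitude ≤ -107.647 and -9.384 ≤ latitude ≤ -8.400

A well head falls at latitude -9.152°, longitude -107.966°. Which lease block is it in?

Cove

The point has longitude = -107.966 and latitude = -9.152.
Only Cove satisfies -108.184 ≤ longitude ≤ -107.647 and -9.384 ≤ latitude ≤ -8.400.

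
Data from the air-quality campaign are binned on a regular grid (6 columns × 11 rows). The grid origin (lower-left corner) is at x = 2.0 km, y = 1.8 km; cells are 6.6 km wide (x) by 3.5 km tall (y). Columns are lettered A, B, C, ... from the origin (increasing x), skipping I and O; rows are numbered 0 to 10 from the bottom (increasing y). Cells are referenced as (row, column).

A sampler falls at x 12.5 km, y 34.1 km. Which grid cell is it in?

(9, B)

Column index: ⌊(12.5 − 2.0) / 6.6⌋ = ⌊1.591⌋ = 1 → column B
Row offset from origin: ⌊(34.1 − 1.8) / 3.5⌋ = ⌊9.229⌋ = 9 → row 9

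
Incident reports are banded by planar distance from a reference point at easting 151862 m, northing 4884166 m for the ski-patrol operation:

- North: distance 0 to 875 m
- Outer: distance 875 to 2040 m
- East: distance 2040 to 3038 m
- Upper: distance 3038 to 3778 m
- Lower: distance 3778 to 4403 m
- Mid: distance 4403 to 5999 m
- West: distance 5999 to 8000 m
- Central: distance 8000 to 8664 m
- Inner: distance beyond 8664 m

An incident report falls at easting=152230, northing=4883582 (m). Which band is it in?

North

Distance = √((152230−151862)² + (4883582−4884166)²) = √(135424.000 + 341056.000) = 690.275 m.
0 ≤ 690.275 < 875 → North.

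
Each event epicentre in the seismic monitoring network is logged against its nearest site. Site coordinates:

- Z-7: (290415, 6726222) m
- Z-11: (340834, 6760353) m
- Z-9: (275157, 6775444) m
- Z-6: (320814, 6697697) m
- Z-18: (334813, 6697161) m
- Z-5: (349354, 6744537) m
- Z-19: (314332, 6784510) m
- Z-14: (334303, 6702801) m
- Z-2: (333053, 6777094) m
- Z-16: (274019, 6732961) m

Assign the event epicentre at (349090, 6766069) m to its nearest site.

Squared distances to each site:
Z-7: 5030539034.000; Z-11: 100834192.000; Z-9: 5553979114.000; Z-6: 5474262560.000; Z-18: 4952145193.000; Z-5: 463696720.000; Z-19: 1548189045.000; Z-14: 4221495193.000; Z-2: 378735994.000; Z-16: 6731794705.000.
Minimum at Z-11.

Z-11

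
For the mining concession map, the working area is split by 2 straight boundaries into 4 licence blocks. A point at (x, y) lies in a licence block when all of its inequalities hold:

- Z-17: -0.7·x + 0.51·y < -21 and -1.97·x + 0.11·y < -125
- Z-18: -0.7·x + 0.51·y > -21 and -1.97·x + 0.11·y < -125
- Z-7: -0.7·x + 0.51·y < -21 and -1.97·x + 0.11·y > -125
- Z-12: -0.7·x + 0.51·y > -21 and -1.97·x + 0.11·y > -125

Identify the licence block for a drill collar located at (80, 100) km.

Z-18

-0.7·80 + 0.51·100 = -5.000, which is > -21
-1.97·80 + 0.11·100 = -146.600, which is < -125
This sign pattern matches Z-18.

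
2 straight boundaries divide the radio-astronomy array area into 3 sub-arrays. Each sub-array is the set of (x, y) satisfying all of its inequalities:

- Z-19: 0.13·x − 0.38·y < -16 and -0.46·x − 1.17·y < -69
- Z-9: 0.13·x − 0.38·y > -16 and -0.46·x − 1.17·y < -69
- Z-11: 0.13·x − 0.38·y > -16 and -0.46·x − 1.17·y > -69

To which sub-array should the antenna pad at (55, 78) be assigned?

0.13·55 − 0.38·78 = -22.490, which is < -16
-0.46·55 − 1.17·78 = -116.560, which is < -69
This sign pattern matches Z-19.

Z-19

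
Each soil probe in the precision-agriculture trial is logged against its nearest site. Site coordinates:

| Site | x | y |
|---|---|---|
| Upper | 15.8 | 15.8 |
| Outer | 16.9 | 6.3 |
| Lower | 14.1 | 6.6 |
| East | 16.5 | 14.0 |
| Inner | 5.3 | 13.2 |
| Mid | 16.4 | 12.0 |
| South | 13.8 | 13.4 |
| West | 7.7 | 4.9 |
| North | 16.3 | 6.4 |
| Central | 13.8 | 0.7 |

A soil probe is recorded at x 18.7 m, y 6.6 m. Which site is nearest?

Outer

Squared distances to each site:
Upper: 93.050; Outer: 3.330; Lower: 21.160; East: 59.600; Inner: 223.120; Mid: 34.450; South: 70.250; West: 123.890; North: 5.800; Central: 58.820.
Minimum at Outer.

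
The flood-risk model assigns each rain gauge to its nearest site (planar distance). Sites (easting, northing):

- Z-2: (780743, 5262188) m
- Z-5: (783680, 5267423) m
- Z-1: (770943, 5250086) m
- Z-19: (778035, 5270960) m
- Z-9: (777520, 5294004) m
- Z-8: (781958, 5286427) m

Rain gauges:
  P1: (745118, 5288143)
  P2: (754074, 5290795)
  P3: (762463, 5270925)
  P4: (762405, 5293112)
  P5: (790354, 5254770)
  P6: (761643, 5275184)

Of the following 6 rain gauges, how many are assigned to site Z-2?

P1 → Z-9
P2 → Z-9
P3 → Z-19
P4 → Z-9
P5 → Z-2
P6 → Z-19
1 of the 6 goes to Z-2.

1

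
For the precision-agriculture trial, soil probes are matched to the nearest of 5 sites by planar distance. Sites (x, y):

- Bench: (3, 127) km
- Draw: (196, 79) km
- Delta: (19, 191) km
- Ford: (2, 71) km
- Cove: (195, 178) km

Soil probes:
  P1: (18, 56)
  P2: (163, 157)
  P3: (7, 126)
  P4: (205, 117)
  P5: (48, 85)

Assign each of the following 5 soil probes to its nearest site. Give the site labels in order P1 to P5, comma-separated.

Ford, Cove, Bench, Draw, Ford

P1 → Ford (d²=481.00)
P2 → Cove (d²=1465.00)
P3 → Bench (d²=17.00)
P4 → Draw (d²=1525.00)
P5 → Ford (d²=2312.00)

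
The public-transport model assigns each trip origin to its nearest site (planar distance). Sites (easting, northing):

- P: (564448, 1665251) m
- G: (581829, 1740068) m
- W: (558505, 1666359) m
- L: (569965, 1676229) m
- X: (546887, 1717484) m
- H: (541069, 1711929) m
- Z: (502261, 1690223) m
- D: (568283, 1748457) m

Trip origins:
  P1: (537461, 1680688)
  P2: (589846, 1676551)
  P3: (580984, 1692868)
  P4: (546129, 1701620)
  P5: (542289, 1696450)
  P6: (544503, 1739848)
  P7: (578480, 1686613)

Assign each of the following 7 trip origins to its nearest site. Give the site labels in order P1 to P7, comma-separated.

P1 → W (d²=648170177.00)
P2 → L (d²=395357845.00)
P3 → L (d²=398274682.00)
P4 → H (d²=131879081.00)
P5 → H (d²=241087841.00)
P6 → X (d²=505831952.00)
P7 → L (d²=180332681.00)

W, L, L, H, H, X, L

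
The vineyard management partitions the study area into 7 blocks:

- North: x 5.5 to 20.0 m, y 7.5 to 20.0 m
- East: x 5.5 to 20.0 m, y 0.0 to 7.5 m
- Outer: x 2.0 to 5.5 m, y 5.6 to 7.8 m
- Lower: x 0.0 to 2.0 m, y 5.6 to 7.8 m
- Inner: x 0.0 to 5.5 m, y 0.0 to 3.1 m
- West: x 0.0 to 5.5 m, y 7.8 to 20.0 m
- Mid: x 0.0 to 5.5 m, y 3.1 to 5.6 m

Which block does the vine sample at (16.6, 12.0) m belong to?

The point has x = 16.6 and y = 12.0.
Only North satisfies 5.5 ≤ x ≤ 20.0 and 7.5 ≤ y ≤ 20.0.

North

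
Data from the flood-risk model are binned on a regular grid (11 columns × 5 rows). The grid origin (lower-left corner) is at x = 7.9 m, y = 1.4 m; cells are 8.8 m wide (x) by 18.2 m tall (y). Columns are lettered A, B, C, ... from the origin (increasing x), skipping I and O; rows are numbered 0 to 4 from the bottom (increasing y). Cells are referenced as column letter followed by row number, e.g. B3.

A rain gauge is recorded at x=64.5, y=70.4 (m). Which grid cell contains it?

Column index: ⌊(64.5 − 7.9) / 8.8⌋ = ⌊6.432⌋ = 6 → column G
Row offset from origin: ⌊(70.4 − 1.4) / 18.2⌋ = ⌊3.791⌋ = 3 → row 3

G3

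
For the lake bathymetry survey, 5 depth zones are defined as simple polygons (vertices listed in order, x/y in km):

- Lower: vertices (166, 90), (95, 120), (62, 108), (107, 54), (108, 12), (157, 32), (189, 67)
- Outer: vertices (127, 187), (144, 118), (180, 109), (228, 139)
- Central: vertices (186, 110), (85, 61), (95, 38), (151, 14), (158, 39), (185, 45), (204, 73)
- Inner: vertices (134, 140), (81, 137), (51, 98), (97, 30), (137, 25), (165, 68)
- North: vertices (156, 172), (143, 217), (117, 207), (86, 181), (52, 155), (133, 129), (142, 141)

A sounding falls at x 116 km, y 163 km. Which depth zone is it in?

Cast a ray rightward from (116, 163). For each polygon, the edges (by vertex number in listed order) whose endpoints lie on opposite sides of y = 163, where each meets that height, and whether that is right or left of the point:
Lower: no edge straddles that height → 0 crossings.
Outer: 1–2 at x≈132.9 (right), 4–1 at x≈177.5 (right) → 2 crossings.
Central: no edge straddles that height → 0 crossings.
Inner: no edge straddles that height → 0 crossings.
North: 4–5 at x≈62.5 (left), 7–1 at x≈151.9 (right) → 1 crossing.
Only North has an odd count, so the point is inside North.

North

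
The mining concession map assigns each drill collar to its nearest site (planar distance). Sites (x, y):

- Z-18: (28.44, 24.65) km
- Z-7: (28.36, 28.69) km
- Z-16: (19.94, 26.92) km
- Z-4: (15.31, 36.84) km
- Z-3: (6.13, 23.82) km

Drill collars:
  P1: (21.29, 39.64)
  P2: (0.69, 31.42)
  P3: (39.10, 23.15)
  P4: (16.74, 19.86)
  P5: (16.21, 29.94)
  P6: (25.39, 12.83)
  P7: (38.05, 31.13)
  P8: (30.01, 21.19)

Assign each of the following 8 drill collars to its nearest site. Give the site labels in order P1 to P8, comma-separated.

Z-4, Z-3, Z-18, Z-16, Z-16, Z-18, Z-7, Z-18

P1 → Z-4 (d²=43.60)
P2 → Z-3 (d²=87.35)
P3 → Z-18 (d²=115.89)
P4 → Z-16 (d²=60.08)
P5 → Z-16 (d²=23.03)
P6 → Z-18 (d²=149.01)
P7 → Z-7 (d²=99.85)
P8 → Z-18 (d²=14.44)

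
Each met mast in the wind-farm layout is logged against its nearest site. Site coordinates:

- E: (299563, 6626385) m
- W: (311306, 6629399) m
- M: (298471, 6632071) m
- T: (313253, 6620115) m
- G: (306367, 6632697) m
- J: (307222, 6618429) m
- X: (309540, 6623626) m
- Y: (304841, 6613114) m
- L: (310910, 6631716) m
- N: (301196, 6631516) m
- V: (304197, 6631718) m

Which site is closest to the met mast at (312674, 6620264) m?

T

Squared distances to each site:
E: 209364962.000; W: 85319649.000; M: 341130458.000; T: 357442.000; G: 194357738.000; J: 33091529.000; X: 21125000.000; Y: 112478389.000; L: 134260000.000; N: 258351988.000; V: 203053645.000.
Minimum at T.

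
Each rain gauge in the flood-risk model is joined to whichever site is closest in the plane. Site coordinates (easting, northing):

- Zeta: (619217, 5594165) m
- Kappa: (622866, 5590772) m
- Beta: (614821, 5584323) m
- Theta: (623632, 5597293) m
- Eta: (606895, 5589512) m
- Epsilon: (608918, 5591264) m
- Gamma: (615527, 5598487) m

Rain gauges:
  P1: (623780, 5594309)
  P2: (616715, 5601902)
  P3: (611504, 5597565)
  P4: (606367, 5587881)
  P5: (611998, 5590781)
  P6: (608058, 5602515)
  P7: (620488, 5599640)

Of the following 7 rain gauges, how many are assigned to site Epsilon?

1

P1 → Theta
P2 → Gamma
P3 → Gamma
P4 → Eta
P5 → Epsilon
P6 → Gamma
P7 → Theta
1 of the 7 goes to Epsilon.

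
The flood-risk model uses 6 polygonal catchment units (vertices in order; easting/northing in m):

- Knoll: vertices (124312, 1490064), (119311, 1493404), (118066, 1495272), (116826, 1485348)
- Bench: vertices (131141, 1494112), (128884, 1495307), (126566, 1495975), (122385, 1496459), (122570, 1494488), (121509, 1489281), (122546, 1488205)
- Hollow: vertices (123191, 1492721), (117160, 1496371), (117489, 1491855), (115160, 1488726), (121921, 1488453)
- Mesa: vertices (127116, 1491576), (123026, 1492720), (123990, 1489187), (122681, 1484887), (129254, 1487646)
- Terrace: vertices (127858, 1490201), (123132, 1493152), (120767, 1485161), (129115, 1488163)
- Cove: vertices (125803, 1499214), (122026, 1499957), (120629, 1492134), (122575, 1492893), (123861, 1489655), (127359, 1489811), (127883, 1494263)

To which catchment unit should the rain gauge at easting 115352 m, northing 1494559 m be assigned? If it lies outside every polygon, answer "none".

Cast a ray rightward from (115352, 1494559). For each polygon, the edges (by vertex number in listed order) whose endpoints lie on opposite sides of northing = 1494559, where each meets that height, and whether that is right or left of the point:
Knoll: 2–3 at easting≈118541.2 (right), 3–4 at easting≈117976.9 (right) → 2 crossings.
Bench: 1–2 at easting≈130296.7 (right), 4–5 at easting≈122563.3 (right) → 2 crossings.
Hollow: 1–2 at easting≈120154.0 (right), 2–3 at easting≈117292.0 (right) → 2 crossings.
Mesa: no edge straddles that height → 0 crossings.
Terrace: no edge straddles that height → 0 crossings.
Cove: 2–3 at easting≈121062.0 (right), 7–1 at easting≈127758.6 (right) → 2 crossings.
All counts are even, so the point lies outside every listed polygon.

none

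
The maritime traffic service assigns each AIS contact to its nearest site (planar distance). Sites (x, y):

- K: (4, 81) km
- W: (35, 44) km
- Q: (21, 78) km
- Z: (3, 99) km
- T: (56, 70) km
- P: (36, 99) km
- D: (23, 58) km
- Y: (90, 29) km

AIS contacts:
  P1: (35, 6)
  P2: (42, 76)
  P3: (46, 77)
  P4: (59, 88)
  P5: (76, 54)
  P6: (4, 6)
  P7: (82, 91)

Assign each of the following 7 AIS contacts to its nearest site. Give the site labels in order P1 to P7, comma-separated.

P1 → W (d²=1444.00)
P2 → T (d²=232.00)
P3 → T (d²=149.00)
P4 → T (d²=333.00)
P5 → T (d²=656.00)
P6 → W (d²=2405.00)
P7 → T (d²=1117.00)

W, T, T, T, T, W, T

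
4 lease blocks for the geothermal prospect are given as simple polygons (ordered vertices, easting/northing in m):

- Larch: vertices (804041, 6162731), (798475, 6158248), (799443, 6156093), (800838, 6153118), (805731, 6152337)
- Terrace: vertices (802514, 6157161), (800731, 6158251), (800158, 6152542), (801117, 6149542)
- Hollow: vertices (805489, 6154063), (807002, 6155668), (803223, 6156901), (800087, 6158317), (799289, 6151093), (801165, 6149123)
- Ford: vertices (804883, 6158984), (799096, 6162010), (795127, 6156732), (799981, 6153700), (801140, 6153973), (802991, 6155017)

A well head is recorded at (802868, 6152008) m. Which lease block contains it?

Cast a ray rightward from (802868, 6152008). For each polygon, the edges (by vertex number in listed order) whose endpoints lie on opposite sides of northing = 6152008, where each meets that height, and whether that is right or left of the point:
Larch: no edge straddles that height → 0 crossings.
Terrace: 3–4 at easting≈800328.7 (left), 4–1 at easting≈801569.2 (left) → 0 crossings.
Hollow: 4–5 at easting≈799390.1 (left), 6–1 at easting≈803690.3 (right) → 1 crossing.
Ford: no edge straddles that height → 0 crossings.
Only Hollow has an odd count, so the point is inside Hollow.

Hollow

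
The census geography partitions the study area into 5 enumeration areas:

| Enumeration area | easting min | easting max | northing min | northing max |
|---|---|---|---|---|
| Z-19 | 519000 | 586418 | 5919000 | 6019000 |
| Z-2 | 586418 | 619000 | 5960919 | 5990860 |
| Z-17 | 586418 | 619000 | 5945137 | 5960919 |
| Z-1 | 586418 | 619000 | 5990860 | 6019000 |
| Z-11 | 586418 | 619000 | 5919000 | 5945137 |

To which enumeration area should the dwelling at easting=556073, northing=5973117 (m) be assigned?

Z-19

The point has easting = 556073 and northing = 5973117.
Only Z-19 satisfies 519000 ≤ easting ≤ 586418 and 5919000 ≤ northing ≤ 6019000.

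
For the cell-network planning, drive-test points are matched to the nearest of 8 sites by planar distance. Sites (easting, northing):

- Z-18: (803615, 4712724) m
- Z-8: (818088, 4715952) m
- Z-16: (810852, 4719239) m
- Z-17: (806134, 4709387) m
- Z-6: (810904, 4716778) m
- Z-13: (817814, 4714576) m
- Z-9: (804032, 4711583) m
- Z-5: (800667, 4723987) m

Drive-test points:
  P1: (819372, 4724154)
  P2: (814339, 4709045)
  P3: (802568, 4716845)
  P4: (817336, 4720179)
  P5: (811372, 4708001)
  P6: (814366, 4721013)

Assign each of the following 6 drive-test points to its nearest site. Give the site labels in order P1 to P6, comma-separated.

P1 → Z-8 (d²=68921460.00)
P2 → Z-13 (d²=42667586.00)
P3 → Z-18 (d²=18078850.00)
P4 → Z-8 (d²=18433033.00)
P5 → Z-17 (d²=29357640.00)
P6 → Z-16 (d²=15495272.00)

Z-8, Z-13, Z-18, Z-8, Z-17, Z-16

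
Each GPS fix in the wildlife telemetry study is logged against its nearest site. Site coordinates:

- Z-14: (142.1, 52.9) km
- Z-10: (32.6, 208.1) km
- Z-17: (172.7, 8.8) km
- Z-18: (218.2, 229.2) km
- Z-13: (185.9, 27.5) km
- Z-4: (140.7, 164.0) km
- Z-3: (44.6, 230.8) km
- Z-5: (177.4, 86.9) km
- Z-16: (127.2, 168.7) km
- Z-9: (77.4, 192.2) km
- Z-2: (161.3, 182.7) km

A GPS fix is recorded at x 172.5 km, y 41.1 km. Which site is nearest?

Z-13

Squared distances to each site:
Z-14: 1063.400; Z-10: 47461.010; Z-17: 1043.330; Z-18: 37470.100; Z-13: 364.520; Z-4: 16115.650; Z-3: 52344.500; Z-5: 2121.650; Z-16: 18333.850; Z-9: 31875.220; Z-2: 20176.000.
Minimum at Z-13.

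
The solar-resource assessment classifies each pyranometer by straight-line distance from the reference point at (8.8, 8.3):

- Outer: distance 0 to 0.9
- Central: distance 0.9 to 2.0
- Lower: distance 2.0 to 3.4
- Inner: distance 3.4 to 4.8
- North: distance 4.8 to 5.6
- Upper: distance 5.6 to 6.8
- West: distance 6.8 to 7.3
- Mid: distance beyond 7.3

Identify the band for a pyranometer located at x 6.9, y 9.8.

Lower

Distance = √((6.9−8.8)² + (9.8−8.3)²) = √(3.610 + 2.250) = 2.421.
2.0 ≤ 2.421 < 3.4 → Lower.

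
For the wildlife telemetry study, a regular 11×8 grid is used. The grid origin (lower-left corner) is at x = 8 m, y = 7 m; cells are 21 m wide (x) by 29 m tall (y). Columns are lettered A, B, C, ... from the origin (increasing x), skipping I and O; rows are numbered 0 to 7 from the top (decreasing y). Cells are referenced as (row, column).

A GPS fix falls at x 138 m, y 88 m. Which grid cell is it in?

(5, G)

Column index: ⌊(138 − 8) / 21⌋ = ⌊6.190⌋ = 6 → column G
Row offset from origin: ⌊(88 − 7) / 29⌋ = ⌊2.793⌋ = 2 → row 5 (counted from top)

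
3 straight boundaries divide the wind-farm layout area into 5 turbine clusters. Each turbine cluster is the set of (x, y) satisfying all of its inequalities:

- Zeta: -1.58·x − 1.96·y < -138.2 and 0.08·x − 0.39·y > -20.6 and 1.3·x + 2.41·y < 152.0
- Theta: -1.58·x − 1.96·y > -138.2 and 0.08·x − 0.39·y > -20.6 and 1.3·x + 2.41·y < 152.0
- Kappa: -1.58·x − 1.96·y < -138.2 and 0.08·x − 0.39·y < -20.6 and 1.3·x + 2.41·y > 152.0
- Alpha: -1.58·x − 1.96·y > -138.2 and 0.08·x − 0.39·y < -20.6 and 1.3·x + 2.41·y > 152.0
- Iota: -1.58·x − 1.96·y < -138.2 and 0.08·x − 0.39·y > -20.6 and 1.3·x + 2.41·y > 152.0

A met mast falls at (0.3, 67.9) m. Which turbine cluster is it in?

-1.58·0.3 − 1.96·67.9 = -133.558, which is > -138.2
0.08·0.3 − 0.39·67.9 = -26.457, which is < -20.6
1.3·0.3 + 2.41·67.9 = 164.029, which is > 152.0
This sign pattern matches Alpha.

Alpha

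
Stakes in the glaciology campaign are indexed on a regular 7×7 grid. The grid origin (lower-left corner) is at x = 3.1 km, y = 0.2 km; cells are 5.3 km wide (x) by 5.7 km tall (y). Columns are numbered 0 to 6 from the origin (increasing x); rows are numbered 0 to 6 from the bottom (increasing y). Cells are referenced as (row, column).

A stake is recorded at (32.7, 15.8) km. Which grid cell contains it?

Column index: ⌊(32.7 − 3.1) / 5.3⌋ = ⌊5.585⌋ = 5
Row offset from origin: ⌊(15.8 − 0.2) / 5.7⌋ = ⌊2.737⌋ = 2 → row 2

(2, 5)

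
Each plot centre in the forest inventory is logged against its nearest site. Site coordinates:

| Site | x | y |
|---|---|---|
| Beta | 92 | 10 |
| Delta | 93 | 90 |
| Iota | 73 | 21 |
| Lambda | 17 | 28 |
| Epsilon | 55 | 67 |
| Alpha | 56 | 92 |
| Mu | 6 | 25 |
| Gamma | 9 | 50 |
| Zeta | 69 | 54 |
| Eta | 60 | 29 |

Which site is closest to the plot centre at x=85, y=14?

Beta

Squared distances to each site:
Beta: 65.000; Delta: 5840.000; Iota: 193.000; Lambda: 4820.000; Epsilon: 3709.000; Alpha: 6925.000; Mu: 6362.000; Gamma: 7072.000; Zeta: 1856.000; Eta: 850.000.
Minimum at Beta.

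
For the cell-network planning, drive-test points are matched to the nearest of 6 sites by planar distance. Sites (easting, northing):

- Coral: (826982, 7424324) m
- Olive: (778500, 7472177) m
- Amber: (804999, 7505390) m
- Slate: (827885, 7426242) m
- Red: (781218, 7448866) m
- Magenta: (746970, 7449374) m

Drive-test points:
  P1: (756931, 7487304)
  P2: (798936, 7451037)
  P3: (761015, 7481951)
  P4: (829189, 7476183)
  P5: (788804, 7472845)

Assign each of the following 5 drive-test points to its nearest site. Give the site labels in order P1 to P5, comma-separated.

P1 → Olive (d²=694047890.00)
P2 → Red (d²=318640765.00)
P3 → Olive (d²=401256301.00)
P4 → Amber (d²=1438204949.00)
P5 → Olive (d²=106618640.00)

Olive, Red, Olive, Amber, Olive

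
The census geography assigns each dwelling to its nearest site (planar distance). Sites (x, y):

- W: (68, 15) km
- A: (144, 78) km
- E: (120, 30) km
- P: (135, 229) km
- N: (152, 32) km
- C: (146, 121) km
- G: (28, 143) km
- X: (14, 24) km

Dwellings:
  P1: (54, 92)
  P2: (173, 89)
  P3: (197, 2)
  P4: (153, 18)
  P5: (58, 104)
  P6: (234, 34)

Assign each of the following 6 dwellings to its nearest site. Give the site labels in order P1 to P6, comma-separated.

P1 → G (d²=3277.00)
P2 → A (d²=962.00)
P3 → N (d²=2925.00)
P4 → N (d²=197.00)
P5 → G (d²=2421.00)
P6 → N (d²=6728.00)

G, A, N, N, G, N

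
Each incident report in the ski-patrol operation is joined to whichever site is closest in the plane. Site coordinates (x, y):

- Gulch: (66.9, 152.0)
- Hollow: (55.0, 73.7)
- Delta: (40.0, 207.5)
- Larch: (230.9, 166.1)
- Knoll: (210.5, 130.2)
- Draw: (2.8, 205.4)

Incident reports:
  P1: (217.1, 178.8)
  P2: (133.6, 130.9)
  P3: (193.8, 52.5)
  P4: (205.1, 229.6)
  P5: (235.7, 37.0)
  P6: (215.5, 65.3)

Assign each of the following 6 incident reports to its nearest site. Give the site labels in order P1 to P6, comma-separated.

P1 → Larch (d²=351.73)
P2 → Gulch (d²=4894.10)
P3 → Knoll (d²=6316.18)
P4 → Larch (d²=4697.89)
P5 → Knoll (d²=9321.28)
P6 → Knoll (d²=4237.01)

Larch, Gulch, Knoll, Larch, Knoll, Knoll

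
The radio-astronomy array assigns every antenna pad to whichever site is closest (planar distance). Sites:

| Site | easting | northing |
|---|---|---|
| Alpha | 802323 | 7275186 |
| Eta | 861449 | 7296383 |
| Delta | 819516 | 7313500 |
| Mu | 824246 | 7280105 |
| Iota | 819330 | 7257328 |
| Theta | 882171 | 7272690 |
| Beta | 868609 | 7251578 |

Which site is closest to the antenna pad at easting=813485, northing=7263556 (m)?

Squared distances to each site:
Alpha: 259847144.000; Eta: 3378157225.000; Delta: 2530776097.000; Mu: 389668522.000; Iota: 72952009.000; Theta: 4801196552.000; Beta: 3182127860.000.
Minimum at Iota.

Iota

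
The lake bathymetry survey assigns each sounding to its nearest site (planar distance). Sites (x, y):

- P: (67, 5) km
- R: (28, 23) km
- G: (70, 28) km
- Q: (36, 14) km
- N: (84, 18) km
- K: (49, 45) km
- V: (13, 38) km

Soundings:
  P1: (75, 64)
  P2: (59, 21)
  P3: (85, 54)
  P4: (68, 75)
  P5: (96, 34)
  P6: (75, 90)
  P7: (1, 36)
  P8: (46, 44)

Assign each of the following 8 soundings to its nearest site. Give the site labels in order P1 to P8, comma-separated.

K, G, G, K, N, K, V, K

P1 → K (d²=1037.00)
P2 → G (d²=170.00)
P3 → G (d²=901.00)
P4 → K (d²=1261.00)
P5 → N (d²=400.00)
P6 → K (d²=2701.00)
P7 → V (d²=148.00)
P8 → K (d²=10.00)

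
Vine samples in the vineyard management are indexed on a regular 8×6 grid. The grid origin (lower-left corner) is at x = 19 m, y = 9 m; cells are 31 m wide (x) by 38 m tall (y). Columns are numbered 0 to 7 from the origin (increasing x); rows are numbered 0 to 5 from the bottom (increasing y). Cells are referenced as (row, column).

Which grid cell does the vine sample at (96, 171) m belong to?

Column index: ⌊(96 − 19) / 31⌋ = ⌊2.484⌋ = 2
Row offset from origin: ⌊(171 − 9) / 38⌋ = ⌊4.263⌋ = 4 → row 4

(4, 2)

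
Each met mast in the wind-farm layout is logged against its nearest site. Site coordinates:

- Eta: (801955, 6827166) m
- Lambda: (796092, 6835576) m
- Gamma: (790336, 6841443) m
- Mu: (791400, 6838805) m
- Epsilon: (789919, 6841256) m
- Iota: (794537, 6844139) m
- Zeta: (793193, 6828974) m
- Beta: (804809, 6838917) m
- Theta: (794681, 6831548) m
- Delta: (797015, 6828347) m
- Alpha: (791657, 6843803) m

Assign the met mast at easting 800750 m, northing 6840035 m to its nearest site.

Beta

Squared distances to each site:
Eta: 167063186.000; Lambda: 41579645.000; Gamma: 110433860.000; Mu: 88935400.000; Epsilon: 118801402.000; Iota: 55444185.000; Zeta: 179453970.000; Beta: 17725405.000; Theta: 108861930.000; Delta: 150559569.000; Alpha: 96880473.000.
Minimum at Beta.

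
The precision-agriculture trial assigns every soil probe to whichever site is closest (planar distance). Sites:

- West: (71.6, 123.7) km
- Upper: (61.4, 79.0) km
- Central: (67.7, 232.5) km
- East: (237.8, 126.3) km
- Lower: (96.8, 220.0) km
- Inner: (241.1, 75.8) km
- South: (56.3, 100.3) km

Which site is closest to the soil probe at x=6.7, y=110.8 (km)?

Squared distances to each site:
West: 4378.420; Upper: 4003.330; Central: 18531.890; East: 53647.460; Lower: 20042.650; Inner: 56168.360; South: 2570.410.
Minimum at South.

South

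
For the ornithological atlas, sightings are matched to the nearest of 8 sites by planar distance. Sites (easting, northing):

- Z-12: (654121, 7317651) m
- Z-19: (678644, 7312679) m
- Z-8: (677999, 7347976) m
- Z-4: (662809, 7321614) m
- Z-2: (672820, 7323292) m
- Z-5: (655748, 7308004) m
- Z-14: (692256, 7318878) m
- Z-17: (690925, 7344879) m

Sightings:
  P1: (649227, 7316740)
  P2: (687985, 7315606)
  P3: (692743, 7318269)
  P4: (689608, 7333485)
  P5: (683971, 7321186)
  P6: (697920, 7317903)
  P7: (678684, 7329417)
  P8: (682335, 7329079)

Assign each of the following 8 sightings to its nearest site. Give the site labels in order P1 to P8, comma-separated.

Z-12, Z-14, Z-14, Z-17, Z-14, Z-14, Z-2, Z-2

P1 → Z-12 (d²=24781157.00)
P2 → Z-14 (d²=28947425.00)
P3 → Z-14 (d²=608050.00)
P4 → Z-17 (d²=131557725.00)
P5 → Z-14 (d²=73968089.00)
P6 → Z-14 (d²=33031521.00)
P7 → Z-2 (d²=71902121.00)
P8 → Z-2 (d²=124024594.00)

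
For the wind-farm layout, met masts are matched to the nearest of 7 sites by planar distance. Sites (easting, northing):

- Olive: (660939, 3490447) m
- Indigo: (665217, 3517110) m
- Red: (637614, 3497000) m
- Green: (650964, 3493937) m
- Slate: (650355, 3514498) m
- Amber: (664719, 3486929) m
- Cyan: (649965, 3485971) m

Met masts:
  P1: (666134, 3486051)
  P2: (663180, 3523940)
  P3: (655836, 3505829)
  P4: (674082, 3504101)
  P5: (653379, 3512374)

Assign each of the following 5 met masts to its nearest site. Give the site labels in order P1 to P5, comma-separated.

Amber, Indigo, Slate, Indigo, Slate

P1 → Amber (d²=2773109.00)
P2 → Indigo (d²=50798269.00)
P3 → Slate (d²=105192922.00)
P4 → Indigo (d²=247822306.00)
P5 → Slate (d²=13655952.00)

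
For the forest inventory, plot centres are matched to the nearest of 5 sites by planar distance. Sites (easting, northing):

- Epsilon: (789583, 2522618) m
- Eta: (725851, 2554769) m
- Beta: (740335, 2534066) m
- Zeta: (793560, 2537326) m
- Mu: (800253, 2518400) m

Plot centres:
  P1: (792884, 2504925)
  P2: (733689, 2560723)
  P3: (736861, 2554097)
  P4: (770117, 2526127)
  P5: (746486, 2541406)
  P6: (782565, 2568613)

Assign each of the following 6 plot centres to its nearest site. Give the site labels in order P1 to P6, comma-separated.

Mu, Eta, Eta, Epsilon, Beta, Zeta

P1 → Mu (d²=235877786.00)
P2 → Eta (d²=96884360.00)
P3 → Eta (d²=121671684.00)
P4 → Epsilon (d²=391238237.00)
P5 → Beta (d²=91710401.00)
P6 → Zeta (d²=1099766394.00)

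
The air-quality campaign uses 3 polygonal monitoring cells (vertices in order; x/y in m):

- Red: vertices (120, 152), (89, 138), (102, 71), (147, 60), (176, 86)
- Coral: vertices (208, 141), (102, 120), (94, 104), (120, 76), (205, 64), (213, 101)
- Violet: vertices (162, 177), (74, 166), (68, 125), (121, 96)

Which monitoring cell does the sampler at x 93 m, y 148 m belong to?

Cast a ray rightward from (93, 148). For each polygon, the edges (by vertex number in listed order) whose endpoints lie on opposite sides of y = 148, where each meets that height, and whether that is right or left of the point:
Red: 1–2 at x≈111.1 (right), 5–1 at x≈123.4 (right) → 2 crossings.
Coral: no edge straddles that height → 0 crossings.
Violet: 2–3 at x≈71.4 (left), 4–1 at x≈147.3 (right) → 1 crossing.
Only Violet has an odd count, so the point is inside Violet.

Violet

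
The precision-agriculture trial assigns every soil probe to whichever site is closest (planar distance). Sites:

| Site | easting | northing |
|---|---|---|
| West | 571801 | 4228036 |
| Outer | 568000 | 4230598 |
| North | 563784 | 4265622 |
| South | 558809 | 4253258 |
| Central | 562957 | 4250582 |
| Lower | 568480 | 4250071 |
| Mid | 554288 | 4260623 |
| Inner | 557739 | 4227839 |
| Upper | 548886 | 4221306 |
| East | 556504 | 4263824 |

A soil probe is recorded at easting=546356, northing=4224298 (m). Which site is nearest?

Squared distances to each site:
West: 661420669.000; Outer: 508152736.000; North: 2011408160.000; South: 993758809.000; Central: 966441857.000; Lower: 1153718905.000; Mid: 1382422249.000; Inner: 142111370.000; Upper: 15352964.000; East: 1665286580.000.
Minimum at Upper.

Upper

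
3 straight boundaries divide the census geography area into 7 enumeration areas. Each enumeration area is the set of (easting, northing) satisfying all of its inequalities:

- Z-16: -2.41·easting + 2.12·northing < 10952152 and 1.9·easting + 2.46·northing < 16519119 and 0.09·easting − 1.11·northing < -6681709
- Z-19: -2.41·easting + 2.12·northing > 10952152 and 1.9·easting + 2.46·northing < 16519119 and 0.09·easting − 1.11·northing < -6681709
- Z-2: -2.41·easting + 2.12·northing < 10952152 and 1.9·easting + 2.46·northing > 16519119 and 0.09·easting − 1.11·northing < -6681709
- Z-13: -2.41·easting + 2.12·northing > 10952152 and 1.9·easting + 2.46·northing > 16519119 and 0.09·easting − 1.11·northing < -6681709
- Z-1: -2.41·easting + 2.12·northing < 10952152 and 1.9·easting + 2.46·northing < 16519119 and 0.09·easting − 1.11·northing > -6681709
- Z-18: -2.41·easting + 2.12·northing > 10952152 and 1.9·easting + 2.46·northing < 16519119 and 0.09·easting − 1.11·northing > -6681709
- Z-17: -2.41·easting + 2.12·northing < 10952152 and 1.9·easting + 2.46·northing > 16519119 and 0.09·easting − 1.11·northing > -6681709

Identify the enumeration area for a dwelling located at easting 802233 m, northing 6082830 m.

Z-18

-2.41·802233 + 2.12·6082830 = 10962218.070, which is > 10952152
1.9·802233 + 2.46·6082830 = 16488004.500, which is < 16519119
0.09·802233 − 1.11·6082830 = -6679740.330, which is > -6681709
This sign pattern matches Z-18.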